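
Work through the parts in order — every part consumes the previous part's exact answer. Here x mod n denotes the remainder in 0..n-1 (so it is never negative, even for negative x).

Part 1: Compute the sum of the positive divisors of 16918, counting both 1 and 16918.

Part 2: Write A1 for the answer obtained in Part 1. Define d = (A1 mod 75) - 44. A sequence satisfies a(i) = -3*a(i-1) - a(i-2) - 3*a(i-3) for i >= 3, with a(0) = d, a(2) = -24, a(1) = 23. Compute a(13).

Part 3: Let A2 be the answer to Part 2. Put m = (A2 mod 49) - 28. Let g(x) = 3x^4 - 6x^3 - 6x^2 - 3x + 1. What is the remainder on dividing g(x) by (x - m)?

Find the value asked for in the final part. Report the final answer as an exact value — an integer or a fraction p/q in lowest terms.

Part 1: 16918 = 2 * 11 * 769; sigma = (1 + 2) * (1 + 11) * (1 + 769) = 3 * 12 * 770 = 27720; answer 27720
Part 2: A1 = 27720; d = 1; a(3) = -3*(-24) - 1*(23) - 3*(1) = 46; iterating: a(3)=46, a(4)=-183, a(5)=575, a(6)=-1680, a(7)=5014, a(8)=-15087, a(9)=45287, a(10)=-135816, a(11)=407422, a(12)=-1222311, a(13)=3666959; answer 3666959
Part 3: A2 = 3666959; m = 16; remainder = value at the root: 3*(16)^4 - 6*(16)^3 - 6*(16)^2 - 3*(16)^1 + 1 = (196608) + (-24576) + (-1536) + (-48) + (1) = 170449; answer 170449

170449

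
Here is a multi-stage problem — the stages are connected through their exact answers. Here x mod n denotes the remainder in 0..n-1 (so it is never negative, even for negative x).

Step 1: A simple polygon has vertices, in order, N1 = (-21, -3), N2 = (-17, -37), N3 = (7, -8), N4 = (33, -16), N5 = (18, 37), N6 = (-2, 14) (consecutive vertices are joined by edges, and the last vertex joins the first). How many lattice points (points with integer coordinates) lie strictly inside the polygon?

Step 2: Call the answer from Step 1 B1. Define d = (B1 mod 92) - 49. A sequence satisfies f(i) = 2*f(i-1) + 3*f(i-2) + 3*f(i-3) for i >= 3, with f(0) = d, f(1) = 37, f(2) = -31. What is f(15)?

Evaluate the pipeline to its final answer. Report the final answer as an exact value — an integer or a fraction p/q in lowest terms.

28514341

Step 1: cross terms: (-21*-37 - -17*-3)=726, (-17*-8 - 7*-37)=395, (7*-16 - 33*-8)=152, (33*37 - 18*-16)=1509, (18*14 - -2*37)=326, (-2*-3 - -21*14)=300; twice the area = |3408| = 3408; area = 1704; boundary points = 2 + 1 + 2 + 1 + 1 + 1 = 8; strictly interior points = area - boundary/2 + 1 = 1701; answer 1701
Step 2: B1 = 1701; d = -4; f(3) = 2*(-31) + 3*(37) + 3*(-4) = 37; iterating: f(3)=37, f(4)=92, f(5)=202, f(6)=791, f(7)=2464, f(8)=7907, f(9)=25579, f(10)=82271, f(11)=265000, f(12)=853550, f(13)=2748913, f(14)=8853476, f(15)=28514341; answer 28514341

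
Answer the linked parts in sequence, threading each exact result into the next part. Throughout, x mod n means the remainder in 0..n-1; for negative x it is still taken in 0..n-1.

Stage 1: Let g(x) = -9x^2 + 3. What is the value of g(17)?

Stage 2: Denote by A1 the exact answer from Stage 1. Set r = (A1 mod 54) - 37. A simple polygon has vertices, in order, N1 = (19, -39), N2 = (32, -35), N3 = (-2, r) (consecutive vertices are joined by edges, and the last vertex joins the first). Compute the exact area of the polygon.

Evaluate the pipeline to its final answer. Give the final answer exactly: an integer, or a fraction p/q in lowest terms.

Stage 1: -9*(17)^2 + 3 = (-2601) + (3) = -2598; answer -2598
Stage 2: A1 = -2598; r = 11; cross terms: (19*-35 - 32*-39)=583, (32*11 - -2*-35)=282, (-2*-39 - 19*11)=-131; twice the area = |734| = 734; area = 367; answer 367

367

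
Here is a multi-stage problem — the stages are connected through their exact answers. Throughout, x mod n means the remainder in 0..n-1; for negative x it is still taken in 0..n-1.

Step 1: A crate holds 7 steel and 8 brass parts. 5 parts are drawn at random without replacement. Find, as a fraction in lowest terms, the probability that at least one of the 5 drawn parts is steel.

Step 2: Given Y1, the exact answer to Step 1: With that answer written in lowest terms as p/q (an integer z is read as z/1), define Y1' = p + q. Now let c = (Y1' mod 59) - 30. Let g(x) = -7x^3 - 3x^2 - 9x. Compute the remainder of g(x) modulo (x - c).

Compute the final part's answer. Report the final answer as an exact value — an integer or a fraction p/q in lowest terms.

1458

Step 1: total draws C(15,5) = 3003; complement C(8,5) = 56; favorable 3003 - 56 = 2947; P = 421/429; answer 421/429
Step 2: Y1 = 421/429; threaded value p + q = 850; c = -6; remainder = value at the root: -7*(-6)^3 - 3*(-6)^2 - 9*(-6)^1 = (1512) + (-108) + (54) = 1458; answer 1458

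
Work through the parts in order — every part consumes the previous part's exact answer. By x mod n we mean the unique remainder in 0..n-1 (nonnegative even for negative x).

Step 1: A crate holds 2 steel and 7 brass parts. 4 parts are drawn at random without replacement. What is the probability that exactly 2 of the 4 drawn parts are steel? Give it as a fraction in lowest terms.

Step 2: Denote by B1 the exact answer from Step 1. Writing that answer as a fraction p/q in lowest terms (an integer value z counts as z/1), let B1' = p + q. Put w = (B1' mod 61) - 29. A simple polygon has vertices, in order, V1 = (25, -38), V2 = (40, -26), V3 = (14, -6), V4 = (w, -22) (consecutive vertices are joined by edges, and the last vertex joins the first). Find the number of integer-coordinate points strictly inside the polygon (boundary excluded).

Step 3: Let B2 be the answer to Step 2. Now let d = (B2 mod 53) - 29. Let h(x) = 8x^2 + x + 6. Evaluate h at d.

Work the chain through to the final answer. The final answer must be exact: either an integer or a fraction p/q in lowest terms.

2301

Step 1: total draws C(9,4) = 126; favorable C(2,2)*C(7,2) = 21; P = 1/6; answer 1/6
Step 2: B1 = 1/6; threaded value p + q = 7; w = -22; cross terms: (25*-26 - 40*-38)=870, (40*-6 - 14*-26)=124, (14*-22 - -22*-6)=-440, (-22*-38 - 25*-22)=1386; twice the area = |1940| = 1940; area = 970; boundary points = 3 + 2 + 4 + 1 = 10; strictly interior points = area - boundary/2 + 1 = 966; answer 966
Step 3: B2 = 966; d = -17; 8*(-17)^2 + 1*(-17)^1 + 6 = (2312) + (-17) + (6) = 2301; answer 2301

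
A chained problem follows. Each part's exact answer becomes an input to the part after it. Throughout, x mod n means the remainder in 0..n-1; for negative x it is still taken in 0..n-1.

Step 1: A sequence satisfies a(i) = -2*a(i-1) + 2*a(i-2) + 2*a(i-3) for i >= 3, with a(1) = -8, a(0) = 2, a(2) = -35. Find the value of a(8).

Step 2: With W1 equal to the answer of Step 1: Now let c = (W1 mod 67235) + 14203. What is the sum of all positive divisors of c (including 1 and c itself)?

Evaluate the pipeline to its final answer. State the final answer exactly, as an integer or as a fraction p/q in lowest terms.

Step 1: a(3) = -2*(-35) + 2*(-8) + 2*(2) = 58; iterating: a(3)=58, a(4)=-202, a(5)=450, a(6)=-1188, a(7)=2872, a(8)=-7220; answer -7220
Step 2: W1 = -7220; c = 74218; 74218 = 2 * 43 * 863; sigma = (1 + 2) * (1 + 43) * (1 + 863) = 3 * 44 * 864 = 114048; answer 114048

114048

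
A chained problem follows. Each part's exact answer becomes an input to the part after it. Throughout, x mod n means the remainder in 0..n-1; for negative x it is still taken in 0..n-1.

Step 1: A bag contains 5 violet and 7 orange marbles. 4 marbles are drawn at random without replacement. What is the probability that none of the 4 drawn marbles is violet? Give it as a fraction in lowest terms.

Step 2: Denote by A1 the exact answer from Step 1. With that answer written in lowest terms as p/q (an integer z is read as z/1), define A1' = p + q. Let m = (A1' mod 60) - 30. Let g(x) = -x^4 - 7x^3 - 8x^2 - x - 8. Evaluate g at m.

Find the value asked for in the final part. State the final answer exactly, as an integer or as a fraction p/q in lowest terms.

Step 1: total draws C(12,4) = 495; favorable C(7,4) = 35; P = 7/99; answer 7/99
Step 2: A1 = 7/99; threaded value p + q = 106; m = 16; -1*(16)^4 - 7*(16)^3 - 8*(16)^2 - 1*(16)^1 - 8 = (-65536) + (-28672) + (-2048) + (-16) + (-8) = -96280; answer -96280

-96280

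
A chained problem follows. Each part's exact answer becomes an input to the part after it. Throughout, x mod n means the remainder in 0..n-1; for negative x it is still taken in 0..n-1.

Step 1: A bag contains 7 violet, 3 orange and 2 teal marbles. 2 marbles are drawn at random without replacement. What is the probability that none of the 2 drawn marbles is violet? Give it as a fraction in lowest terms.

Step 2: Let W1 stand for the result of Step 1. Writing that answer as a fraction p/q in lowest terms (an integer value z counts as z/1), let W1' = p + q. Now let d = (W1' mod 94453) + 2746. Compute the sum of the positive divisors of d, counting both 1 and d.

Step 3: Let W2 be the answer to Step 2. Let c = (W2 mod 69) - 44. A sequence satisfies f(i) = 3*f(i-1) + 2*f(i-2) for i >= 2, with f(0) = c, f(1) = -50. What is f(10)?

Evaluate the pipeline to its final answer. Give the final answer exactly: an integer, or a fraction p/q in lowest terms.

-4205980

Step 1: total draws C(12,2) = 66; favorable C(5,2) = 10; P = 5/33; answer 5/33
Step 2: W1 = 5/33; threaded value p + q = 38; d = 2784; 2784 = 2^5 * 3 * 29; sigma = (1 + 2 + 4 + 8 + 16 + 32) * (1 + 3) * (1 + 29) = 63 * 4 * 30 = 7560; answer 7560
Step 3: W2 = 7560; c = -5; f(2) = 3*(-50) + 2*(-5) = -160; iterating: f(2)=-160, f(3)=-580, f(4)=-2060, f(5)=-7340, f(6)=-26140, f(7)=-93100, f(8)=-331580, f(9)=-1180940, f(10)=-4205980; answer -4205980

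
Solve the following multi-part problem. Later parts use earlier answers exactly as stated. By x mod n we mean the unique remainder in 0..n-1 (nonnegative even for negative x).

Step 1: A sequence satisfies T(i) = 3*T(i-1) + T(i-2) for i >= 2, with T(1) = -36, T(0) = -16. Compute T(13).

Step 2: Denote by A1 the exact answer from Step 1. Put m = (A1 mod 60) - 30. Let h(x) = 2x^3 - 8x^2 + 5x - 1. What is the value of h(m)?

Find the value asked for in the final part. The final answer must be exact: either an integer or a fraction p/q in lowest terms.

Step 1: T(2) = 3*(-36) + 1*(-16) = -124; iterating: T(2)=-124, T(3)=-408, T(4)=-1348, T(5)=-4452, T(6)=-14704, T(7)=-48564, T(8)=-160396, T(9)=-529752, T(10)=-1749652, T(11)=-5778708, T(12)=-19085776, T(13)=-63036036; answer -63036036
Step 2: A1 = -63036036; m = -6; 2*(-6)^3 - 8*(-6)^2 + 5*(-6)^1 - 1 = (-432) + (-288) + (-30) + (-1) = -751; answer -751

-751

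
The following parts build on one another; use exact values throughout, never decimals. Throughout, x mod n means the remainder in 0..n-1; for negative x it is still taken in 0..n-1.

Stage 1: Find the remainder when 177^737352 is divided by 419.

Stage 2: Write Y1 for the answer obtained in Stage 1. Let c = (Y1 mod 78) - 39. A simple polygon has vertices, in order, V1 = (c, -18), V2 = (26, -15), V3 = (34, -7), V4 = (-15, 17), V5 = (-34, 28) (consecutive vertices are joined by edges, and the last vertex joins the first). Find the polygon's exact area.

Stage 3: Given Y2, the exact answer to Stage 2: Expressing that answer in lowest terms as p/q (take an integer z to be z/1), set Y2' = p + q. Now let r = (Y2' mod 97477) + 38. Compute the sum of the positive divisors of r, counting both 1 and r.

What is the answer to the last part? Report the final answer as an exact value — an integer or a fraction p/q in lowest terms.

Stage 1: squarings mod 419: 177^1=177, 177^2=323, 177^4=417, 177^8=4, 177^16=16, 177^32=256, 177^64=172, 177^128=254, 177^256=409, 177^512=100, 177^1024=363, 177^2048=203, 177^4096=147, 177^8192=240, 177^16384=197, 177^32768=261, 177^65536=243, 177^131072=389, 177^262144=62, 177^524288=73; 177^737352 = 177^8 * 177^64 * 177^16384 * 177^65536 * 177^131072 * 177^524288 = 1 (mod 419); answer 1
Stage 2: Y1 = 1; c = -38; cross terms: (-38*-15 - 26*-18)=1038, (26*-7 - 34*-15)=328, (34*17 - -15*-7)=473, (-15*28 - -34*17)=158, (-34*-18 - -38*28)=1676; twice the area = |3673| = 3673; area = 3673/2; answer 3673/2
Stage 3: Y2 = 3673/2; threaded value p + q = 3675; r = 3713; 3713 = 47 * 79; sigma = (1 + 47) * (1 + 79) = 48 * 80 = 3840; answer 3840

3840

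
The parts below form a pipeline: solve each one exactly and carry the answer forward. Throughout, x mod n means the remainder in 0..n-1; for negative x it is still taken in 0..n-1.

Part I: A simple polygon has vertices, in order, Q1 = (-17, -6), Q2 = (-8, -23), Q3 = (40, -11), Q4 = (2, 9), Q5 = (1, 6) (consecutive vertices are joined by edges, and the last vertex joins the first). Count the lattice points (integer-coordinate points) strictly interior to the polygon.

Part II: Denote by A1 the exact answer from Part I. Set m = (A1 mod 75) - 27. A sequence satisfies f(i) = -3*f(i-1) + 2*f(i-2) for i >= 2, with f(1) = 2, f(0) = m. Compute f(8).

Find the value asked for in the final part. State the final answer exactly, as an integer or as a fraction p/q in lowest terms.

Part I: cross terms: (-17*-23 - -8*-6)=343, (-8*-11 - 40*-23)=1008, (40*9 - 2*-11)=382, (2*6 - 1*9)=3, (1*-6 - -17*6)=96; twice the area = |1832| = 1832; area = 916; boundary points = 1 + 12 + 2 + 1 + 6 = 22; strictly interior points = area - boundary/2 + 1 = 906; answer 906
Part II: A1 = 906; m = -21; f(2) = -3*(2) + 2*(-21) = -48; iterating: f(2)=-48, f(3)=148, f(4)=-540, f(5)=1916, f(6)=-6828, f(7)=24316, f(8)=-86604; answer -86604

-86604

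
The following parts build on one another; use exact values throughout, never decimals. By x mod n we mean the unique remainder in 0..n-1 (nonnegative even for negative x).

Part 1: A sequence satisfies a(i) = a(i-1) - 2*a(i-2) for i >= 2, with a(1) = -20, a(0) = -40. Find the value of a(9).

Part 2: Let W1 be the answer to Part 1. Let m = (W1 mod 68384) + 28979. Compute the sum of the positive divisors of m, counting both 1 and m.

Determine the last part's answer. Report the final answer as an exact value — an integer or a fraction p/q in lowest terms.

43560

Part 1: a(2) = 1*(-20) - 2*(-40) = 60; iterating: a(2)=60, a(3)=100, a(4)=-20, a(5)=-220, a(6)=-180, a(7)=260, a(8)=620, a(9)=100; answer 100
Part 2: W1 = 100; m = 29079; 29079 = 3^4 * 359; sigma = (1 + 3 + 9 + 27 + 81) * (1 + 359) = 121 * 360 = 43560; answer 43560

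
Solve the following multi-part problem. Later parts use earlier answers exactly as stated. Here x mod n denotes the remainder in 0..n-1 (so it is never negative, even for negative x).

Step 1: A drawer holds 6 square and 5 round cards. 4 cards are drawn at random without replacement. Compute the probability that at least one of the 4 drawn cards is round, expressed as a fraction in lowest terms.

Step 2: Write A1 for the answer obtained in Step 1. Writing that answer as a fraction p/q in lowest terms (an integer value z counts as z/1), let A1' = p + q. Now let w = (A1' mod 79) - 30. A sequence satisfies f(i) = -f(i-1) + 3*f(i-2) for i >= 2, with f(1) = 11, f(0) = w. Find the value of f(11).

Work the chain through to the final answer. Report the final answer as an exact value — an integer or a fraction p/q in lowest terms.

-15688

Step 1: total draws C(11,4) = 330; complement C(6,4) = 15; favorable 330 - 15 = 315; P = 21/22; answer 21/22
Step 2: A1 = 21/22; threaded value p + q = 43; w = 13; f(2) = -1*(11) + 3*(13) = 28; iterating: f(2)=28, f(3)=5, f(4)=79, f(5)=-64, f(6)=301, f(7)=-493, f(8)=1396, f(9)=-2875, f(10)=7063, f(11)=-15688; answer -15688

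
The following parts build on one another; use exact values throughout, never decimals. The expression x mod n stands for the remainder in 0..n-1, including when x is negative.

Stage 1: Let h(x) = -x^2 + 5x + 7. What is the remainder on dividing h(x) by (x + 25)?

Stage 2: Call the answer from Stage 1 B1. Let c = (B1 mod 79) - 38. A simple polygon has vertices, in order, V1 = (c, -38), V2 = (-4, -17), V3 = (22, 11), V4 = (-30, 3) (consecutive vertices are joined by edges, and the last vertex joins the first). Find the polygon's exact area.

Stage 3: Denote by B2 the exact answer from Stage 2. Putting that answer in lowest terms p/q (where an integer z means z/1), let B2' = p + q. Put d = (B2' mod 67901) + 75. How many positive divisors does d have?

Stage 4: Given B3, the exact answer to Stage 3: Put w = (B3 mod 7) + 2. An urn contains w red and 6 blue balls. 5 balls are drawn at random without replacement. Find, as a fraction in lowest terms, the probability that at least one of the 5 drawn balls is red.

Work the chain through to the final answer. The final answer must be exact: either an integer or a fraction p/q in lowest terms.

131/132

Stage 1: remainder = value at the root: -1*(-25)^2 + 5*(-25)^1 + 7 = (-625) + (-125) + (7) = -743; answer -743
Stage 2: B1 = -743; c = 9; cross terms: (9*-17 - -4*-38)=-305, (-4*11 - 22*-17)=330, (22*3 - -30*11)=396, (-30*-38 - 9*3)=1113; twice the area = |1534| = 1534; area = 767; answer 767
Stage 3: B2 = 767; threaded value p + q = 768; d = 843; 843 = 3 * 281; number of divisors = (1+1) * (1+1) = 4; answer 4
Stage 4: B3 = 4; w = 6; total draws C(12,5) = 792; complement C(6,5) = 6; favorable 792 - 6 = 786; P = 131/132; answer 131/132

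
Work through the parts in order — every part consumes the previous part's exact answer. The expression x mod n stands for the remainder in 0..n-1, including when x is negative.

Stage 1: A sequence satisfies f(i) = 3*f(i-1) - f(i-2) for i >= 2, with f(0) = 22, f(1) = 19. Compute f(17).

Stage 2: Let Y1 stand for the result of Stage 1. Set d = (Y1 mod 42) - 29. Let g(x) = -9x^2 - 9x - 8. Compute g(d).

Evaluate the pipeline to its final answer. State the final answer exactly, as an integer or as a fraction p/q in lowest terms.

-818

Stage 1: f(2) = 3*(19) - 1*(22) = 35; iterating: f(2)=35, f(3)=86, f(4)=223, f(5)=583, f(6)=1526, f(7)=3995, f(8)=10459, f(9)=27382, f(10)=71687, f(11)=187679, f(12)=491350, f(13)=1286371, f(14)=3367763, f(15)=8816918, f(16)=23082991, f(17)=60432055; answer 60432055
Stage 2: Y1 = 60432055; d = -10; -9*(-10)^2 - 9*(-10)^1 - 8 = (-900) + (90) + (-8) = -818; answer -818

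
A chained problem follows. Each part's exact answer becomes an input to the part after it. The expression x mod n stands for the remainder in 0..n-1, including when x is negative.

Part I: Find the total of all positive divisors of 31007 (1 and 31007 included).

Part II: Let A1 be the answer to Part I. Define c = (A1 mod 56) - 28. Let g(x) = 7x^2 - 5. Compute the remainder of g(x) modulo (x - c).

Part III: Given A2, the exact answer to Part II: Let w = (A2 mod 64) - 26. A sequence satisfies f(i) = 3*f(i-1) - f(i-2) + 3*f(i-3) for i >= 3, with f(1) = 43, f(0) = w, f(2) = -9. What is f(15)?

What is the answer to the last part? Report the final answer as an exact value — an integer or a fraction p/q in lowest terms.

Part I: 31007 = 101 * 307; sigma = (1 + 101) * (1 + 307) = 102 * 308 = 31416; answer 31416
Part II: A1 = 31416; c = -28; remainder = value at the root: 7*(-28)^2 - 5 = (5488) + (-5) = 5483; answer 5483
Part III: A2 = 5483; w = 17; f(3) = 3*(-9) - 1*(43) + 3*(17) = -19; iterating: f(3)=-19, f(4)=81, f(5)=235, f(6)=567, f(7)=1709, f(8)=5265, f(9)=15787, f(10)=47223, f(11)=141677, f(12)=425169, f(13)=1275499, f(14)=3826359, f(15)=11479085; answer 11479085

11479085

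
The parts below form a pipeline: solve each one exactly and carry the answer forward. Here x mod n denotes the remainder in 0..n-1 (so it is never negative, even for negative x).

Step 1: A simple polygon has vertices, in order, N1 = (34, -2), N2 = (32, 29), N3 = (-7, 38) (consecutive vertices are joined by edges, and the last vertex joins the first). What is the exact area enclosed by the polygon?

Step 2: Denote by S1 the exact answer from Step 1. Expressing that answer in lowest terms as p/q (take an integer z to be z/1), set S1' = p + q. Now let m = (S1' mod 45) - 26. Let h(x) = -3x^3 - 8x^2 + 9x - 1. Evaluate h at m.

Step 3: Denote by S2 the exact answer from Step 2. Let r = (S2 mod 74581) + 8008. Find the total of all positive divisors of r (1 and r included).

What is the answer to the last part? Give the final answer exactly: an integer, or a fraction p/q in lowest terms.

Step 1: cross terms: (34*29 - 32*-2)=1050, (32*38 - -7*29)=1419, (-7*-2 - 34*38)=-1278; twice the area = |1191| = 1191; area = 1191/2; answer 1191/2
Step 2: S1 = 1191/2; threaded value p + q = 1193; m = -3; -3*(-3)^3 - 8*(-3)^2 + 9*(-3)^1 - 1 = (81) + (-72) + (-27) + (-1) = -19; answer -19
Step 3: S2 = -19; r = 82570; 82570 = 2 * 5 * 23 * 359; sigma = (1 + 2) * (1 + 5) * (1 + 23) * (1 + 359) = 3 * 6 * 24 * 360 = 155520; answer 155520

155520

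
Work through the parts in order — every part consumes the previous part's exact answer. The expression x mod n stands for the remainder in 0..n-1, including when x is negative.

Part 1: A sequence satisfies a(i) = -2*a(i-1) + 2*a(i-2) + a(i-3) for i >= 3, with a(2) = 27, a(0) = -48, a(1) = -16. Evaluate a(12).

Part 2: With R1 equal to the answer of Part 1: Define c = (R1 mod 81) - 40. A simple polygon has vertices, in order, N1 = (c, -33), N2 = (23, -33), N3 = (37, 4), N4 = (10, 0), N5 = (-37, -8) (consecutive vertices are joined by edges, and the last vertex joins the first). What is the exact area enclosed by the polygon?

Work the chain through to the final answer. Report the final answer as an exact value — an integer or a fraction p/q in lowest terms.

1899

Part 1: a(3) = -2*(27) + 2*(-16) + 1*(-48) = -134; iterating: a(3)=-134, a(4)=306, a(5)=-853, a(6)=2184, a(7)=-5768, a(8)=15051, a(9)=-39454, a(10)=103242, a(11)=-270341, a(12)=707712; answer 707712
Part 2: R1 = 707712; c = -25; cross terms: (-25*-33 - 23*-33)=1584, (23*4 - 37*-33)=1313, (37*0 - 10*4)=-40, (10*-8 - -37*0)=-80, (-37*-33 - -25*-8)=1021; twice the area = |3798| = 3798; area = 1899; answer 1899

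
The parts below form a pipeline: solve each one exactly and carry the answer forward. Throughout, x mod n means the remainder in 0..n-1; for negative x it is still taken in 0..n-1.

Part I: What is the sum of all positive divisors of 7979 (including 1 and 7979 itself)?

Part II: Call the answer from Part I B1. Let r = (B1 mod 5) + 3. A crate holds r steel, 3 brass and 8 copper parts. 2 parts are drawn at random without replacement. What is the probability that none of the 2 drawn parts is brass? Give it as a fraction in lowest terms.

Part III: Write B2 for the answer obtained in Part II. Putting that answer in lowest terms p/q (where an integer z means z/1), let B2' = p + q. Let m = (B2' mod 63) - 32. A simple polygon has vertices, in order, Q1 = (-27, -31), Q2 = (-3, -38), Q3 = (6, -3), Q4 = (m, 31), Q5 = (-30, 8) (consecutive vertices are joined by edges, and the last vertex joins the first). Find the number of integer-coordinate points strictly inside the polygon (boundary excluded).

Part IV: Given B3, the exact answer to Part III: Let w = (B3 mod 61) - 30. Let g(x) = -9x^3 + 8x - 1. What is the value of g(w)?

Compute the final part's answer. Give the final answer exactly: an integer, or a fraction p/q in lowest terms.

Part I: 7979 = 79 * 101; sigma = (1 + 79) * (1 + 101) = 80 * 102 = 8160; answer 8160
Part II: B1 = 8160; r = 3; total draws C(14,2) = 91; favorable C(11,2) = 55; P = 55/91; answer 55/91
Part III: B2 = 55/91; threaded value p + q = 146; m = -12; cross terms: (-27*-38 - -3*-31)=933, (-3*-3 - 6*-38)=237, (6*31 - -12*-3)=150, (-12*8 - -30*31)=834, (-30*-31 - -27*8)=1146; twice the area = |3300| = 3300; area = 1650; boundary points = 1 + 1 + 2 + 1 + 3 = 8; strictly interior points = area - boundary/2 + 1 = 1647; answer 1647
Part IV: B3 = 1647; w = -30; -9*(-30)^3 + 8*(-30)^1 - 1 = (243000) + (-240) + (-1) = 242759; answer 242759

242759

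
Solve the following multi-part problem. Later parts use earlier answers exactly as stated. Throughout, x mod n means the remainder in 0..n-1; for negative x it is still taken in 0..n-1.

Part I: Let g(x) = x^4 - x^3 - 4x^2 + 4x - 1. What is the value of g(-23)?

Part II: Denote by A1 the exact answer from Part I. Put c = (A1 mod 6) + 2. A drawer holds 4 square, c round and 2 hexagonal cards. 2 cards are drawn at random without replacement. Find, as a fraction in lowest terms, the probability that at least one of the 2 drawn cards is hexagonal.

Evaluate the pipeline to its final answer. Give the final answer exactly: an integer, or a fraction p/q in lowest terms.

23/78

Part I: 1*(-23)^4 - 1*(-23)^3 - 4*(-23)^2 + 4*(-23)^1 - 1 = (279841) + (12167) + (-2116) + (-92) + (-1) = 289799; answer 289799
Part II: A1 = 289799; c = 7; total draws C(13,2) = 78; complement C(11,2) = 55; favorable 78 - 55 = 23; P = 23/78; answer 23/78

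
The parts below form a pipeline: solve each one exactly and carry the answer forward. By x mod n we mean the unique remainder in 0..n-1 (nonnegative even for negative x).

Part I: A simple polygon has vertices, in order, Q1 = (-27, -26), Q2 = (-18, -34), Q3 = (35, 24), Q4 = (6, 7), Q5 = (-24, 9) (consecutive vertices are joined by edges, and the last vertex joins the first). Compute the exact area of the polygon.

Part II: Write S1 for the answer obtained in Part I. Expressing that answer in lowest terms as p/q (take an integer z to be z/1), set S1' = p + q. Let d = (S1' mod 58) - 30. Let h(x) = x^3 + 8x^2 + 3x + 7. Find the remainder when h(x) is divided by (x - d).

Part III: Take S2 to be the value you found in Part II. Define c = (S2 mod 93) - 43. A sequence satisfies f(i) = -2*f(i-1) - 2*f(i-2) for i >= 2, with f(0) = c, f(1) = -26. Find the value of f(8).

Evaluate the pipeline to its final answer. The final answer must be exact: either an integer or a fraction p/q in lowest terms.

Part I: cross terms: (-27*-34 - -18*-26)=450, (-18*24 - 35*-34)=758, (35*7 - 6*24)=101, (6*9 - -24*7)=222, (-24*-26 - -27*9)=867; twice the area = |2398| = 2398; area = 1199; answer 1199
Part II: S1 = 1199; threaded value p + q = 1200; d = 10; remainder = value at the root: 1*(10)^3 + 8*(10)^2 + 3*(10)^1 + 7 = (1000) + (800) + (30) + (7) = 1837; answer 1837
Part III: S2 = 1837; c = 27; f(2) = -2*(-26) - 2*(27) = -2; iterating: f(2)=-2, f(3)=56, f(4)=-108, f(5)=104, f(6)=8, f(7)=-224, f(8)=432; answer 432

432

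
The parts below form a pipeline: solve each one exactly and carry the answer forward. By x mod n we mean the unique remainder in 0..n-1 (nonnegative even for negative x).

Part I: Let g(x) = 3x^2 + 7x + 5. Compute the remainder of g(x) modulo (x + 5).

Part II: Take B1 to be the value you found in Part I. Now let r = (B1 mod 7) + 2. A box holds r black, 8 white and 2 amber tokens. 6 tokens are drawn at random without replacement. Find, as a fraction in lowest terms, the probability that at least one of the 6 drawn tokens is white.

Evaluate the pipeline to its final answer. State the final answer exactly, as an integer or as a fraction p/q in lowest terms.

714/715

Part I: remainder = value at the root: 3*(-5)^2 + 7*(-5)^1 + 5 = (75) + (-35) + (5) = 45; answer 45
Part II: B1 = 45; r = 5; total draws C(15,6) = 5005; complement C(7,6) = 7; favorable 5005 - 7 = 4998; P = 714/715; answer 714/715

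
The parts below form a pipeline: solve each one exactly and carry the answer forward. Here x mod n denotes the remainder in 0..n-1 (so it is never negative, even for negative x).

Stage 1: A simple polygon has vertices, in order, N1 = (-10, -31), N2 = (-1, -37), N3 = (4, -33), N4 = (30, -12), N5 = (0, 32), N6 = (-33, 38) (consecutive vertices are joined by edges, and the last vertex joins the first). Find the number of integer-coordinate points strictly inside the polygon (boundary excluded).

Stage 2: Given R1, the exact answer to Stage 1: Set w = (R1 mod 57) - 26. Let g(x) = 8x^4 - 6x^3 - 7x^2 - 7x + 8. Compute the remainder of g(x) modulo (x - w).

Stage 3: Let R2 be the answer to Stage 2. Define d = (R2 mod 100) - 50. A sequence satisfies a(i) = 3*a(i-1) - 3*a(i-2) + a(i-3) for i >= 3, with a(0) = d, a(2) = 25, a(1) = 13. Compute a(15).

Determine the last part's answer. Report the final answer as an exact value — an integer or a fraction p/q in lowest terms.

-92

Stage 1: cross terms: (-10*-37 - -1*-31)=339, (-1*-33 - 4*-37)=181, (4*-12 - 30*-33)=942, (30*32 - 0*-12)=960, (0*38 - -33*32)=1056, (-33*-31 - -10*38)=1403; twice the area = |4881| = 4881; area = 4881/2; boundary points = 3 + 1 + 1 + 2 + 3 + 23 = 33; strictly interior points = area - boundary/2 + 1 = 2425; answer 2425
Stage 2: R1 = 2425; w = 5; remainder = value at the root: 8*(5)^4 - 6*(5)^3 - 7*(5)^2 - 7*(5)^1 + 8 = (5000) + (-750) + (-175) + (-35) + (8) = 4048; answer 4048
Stage 3: R2 = 4048; d = -2; a(3) = 3*(25) - 3*(13) + 1*(-2) = 34; iterating: a(3)=34, a(4)=40, a(5)=43, a(6)=43, a(7)=40, a(8)=34, a(9)=25, a(10)=13, a(11)=-2, a(12)=-20, a(13)=-41, a(14)=-65, a(15)=-92; answer -92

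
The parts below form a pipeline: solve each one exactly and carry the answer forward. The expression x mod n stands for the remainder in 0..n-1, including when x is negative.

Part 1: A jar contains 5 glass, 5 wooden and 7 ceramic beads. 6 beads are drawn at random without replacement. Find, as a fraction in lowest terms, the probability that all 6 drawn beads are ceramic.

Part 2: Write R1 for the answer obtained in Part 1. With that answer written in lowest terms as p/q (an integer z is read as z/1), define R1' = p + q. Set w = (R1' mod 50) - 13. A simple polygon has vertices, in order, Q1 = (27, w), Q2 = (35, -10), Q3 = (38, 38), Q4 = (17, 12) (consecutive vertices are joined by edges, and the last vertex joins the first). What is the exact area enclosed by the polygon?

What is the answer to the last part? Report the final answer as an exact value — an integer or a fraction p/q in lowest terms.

Part 1: total draws C(17,6) = 12376; favorable C(7,6) = 7; P = 1/1768; answer 1/1768
Part 2: R1 = 1/1768; threaded value p + q = 1769; w = 6; cross terms: (27*-10 - 35*6)=-480, (35*38 - 38*-10)=1710, (38*12 - 17*38)=-190, (17*6 - 27*12)=-222; twice the area = |818| = 818; area = 409; answer 409

409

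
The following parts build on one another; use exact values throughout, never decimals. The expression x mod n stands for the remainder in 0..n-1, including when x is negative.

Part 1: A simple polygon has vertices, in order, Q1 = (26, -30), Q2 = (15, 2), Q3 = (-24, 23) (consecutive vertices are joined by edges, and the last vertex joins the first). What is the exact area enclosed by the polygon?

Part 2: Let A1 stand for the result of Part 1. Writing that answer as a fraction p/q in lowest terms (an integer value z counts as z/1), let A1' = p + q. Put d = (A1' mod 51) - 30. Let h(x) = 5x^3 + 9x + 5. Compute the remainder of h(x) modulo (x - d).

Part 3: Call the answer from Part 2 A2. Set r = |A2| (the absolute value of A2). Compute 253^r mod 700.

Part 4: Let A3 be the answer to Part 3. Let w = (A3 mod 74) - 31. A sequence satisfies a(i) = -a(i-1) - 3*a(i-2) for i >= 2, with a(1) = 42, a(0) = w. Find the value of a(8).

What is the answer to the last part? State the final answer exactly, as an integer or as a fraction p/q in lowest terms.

1782

Part 1: cross terms: (26*2 - 15*-30)=502, (15*23 - -24*2)=393, (-24*-30 - 26*23)=122; twice the area = |1017| = 1017; area = 1017/2; answer 1017/2
Part 2: A1 = 1017/2; threaded value p + q = 1019; d = 20; remainder = value at the root: 5*(20)^3 + 9*(20)^1 + 5 = (40000) + (180) + (5) = 40185; answer 40185
Part 3: A2 = 40185; r = 40185; squarings mod 700: 253^1=253, 253^2=309, 253^4=281, 253^8=561, 253^16=421, 253^32=141, 253^64=281, 253^128=561, 253^256=421, 253^512=141, 253^1024=281, 253^2048=561, 253^4096=421, 253^8192=141, 253^16384=281, 253^32768=561; 253^40185 = 253^1 * 253^8 * 253^16 * 253^32 * 253^64 * 253^128 * 253^1024 * 253^2048 * 253^4096 * 253^32768 = 393 (mod 700); answer 393
Part 4: A3 = 393; w = -8; a(2) = -1*(42) - 3*(-8) = -18; iterating: a(2)=-18, a(3)=-108, a(4)=162, a(5)=162, a(6)=-648, a(7)=162, a(8)=1782; answer 1782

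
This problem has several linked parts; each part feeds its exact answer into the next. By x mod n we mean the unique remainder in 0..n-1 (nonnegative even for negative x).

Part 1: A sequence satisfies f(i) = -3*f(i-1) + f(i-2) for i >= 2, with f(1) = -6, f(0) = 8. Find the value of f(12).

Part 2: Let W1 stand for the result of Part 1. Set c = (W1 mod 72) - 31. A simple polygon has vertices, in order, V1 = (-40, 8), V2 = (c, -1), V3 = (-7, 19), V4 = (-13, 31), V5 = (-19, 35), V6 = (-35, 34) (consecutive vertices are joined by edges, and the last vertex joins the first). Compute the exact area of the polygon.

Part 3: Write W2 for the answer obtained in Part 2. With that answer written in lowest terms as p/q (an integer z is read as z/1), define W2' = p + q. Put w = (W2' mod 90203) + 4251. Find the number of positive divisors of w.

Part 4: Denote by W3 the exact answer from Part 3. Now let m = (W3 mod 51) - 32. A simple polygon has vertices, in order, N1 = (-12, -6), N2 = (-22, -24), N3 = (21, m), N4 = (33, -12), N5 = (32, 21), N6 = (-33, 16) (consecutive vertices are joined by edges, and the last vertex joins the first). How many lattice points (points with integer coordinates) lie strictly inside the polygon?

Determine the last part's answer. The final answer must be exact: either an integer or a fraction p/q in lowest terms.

1754

Part 1: f(2) = -3*(-6) + 1*(8) = 26; iterating: f(2)=26, f(3)=-84, f(4)=278, f(5)=-918, f(6)=3032, f(7)=-10014, f(8)=33074, f(9)=-109236, f(10)=360782, f(11)=-1191582, f(12)=3935528; answer 3935528
Part 2: W1 = 3935528; c = -23; cross terms: (-40*-1 - -23*8)=224, (-23*19 - -7*-1)=-444, (-7*31 - -13*19)=30, (-13*35 - -19*31)=134, (-19*34 - -35*35)=579, (-35*8 - -40*34)=1080; twice the area = |1603| = 1603; area = 1603/2; answer 1603/2
Part 3: W2 = 1603/2; threaded value p + q = 1605; w = 5856; 5856 = 2^5 * 3 * 61; number of divisors = (5+1) * (1+1) * (1+1) = 24; answer 24
Part 4: W3 = 24; m = -8; cross terms: (-12*-24 - -22*-6)=156, (-22*-8 - 21*-24)=680, (21*-12 - 33*-8)=12, (33*21 - 32*-12)=1077, (32*16 - -33*21)=1205, (-33*-6 - -12*16)=390; twice the area = |3520| = 3520; area = 1760; boundary points = 2 + 1 + 4 + 1 + 5 + 1 = 14; strictly interior points = area - boundary/2 + 1 = 1754; answer 1754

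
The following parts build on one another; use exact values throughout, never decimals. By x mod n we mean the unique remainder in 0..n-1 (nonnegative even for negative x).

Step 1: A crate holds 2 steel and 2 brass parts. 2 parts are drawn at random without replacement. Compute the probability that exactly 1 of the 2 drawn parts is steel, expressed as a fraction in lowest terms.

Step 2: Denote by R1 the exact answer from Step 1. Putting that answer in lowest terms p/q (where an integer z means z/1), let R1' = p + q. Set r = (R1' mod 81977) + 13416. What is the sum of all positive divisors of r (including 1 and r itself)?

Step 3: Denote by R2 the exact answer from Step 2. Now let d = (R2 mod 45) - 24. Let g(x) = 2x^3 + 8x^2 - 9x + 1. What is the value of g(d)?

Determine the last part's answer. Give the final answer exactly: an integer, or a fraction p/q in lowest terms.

Step 1: total draws C(4,2) = 6; favorable C(2,1)*C(2,1) = 4; P = 2/3; answer 2/3
Step 2: R1 = 2/3; threaded value p + q = 5; r = 13421; 13421 is prime, so its only divisors are 1 and 13421; sigma = 1 + 13421 = 13422; answer 13422
Step 3: R2 = 13422; d = -12; 2*(-12)^3 + 8*(-12)^2 - 9*(-12)^1 + 1 = (-3456) + (1152) + (108) + (1) = -2195; answer -2195

-2195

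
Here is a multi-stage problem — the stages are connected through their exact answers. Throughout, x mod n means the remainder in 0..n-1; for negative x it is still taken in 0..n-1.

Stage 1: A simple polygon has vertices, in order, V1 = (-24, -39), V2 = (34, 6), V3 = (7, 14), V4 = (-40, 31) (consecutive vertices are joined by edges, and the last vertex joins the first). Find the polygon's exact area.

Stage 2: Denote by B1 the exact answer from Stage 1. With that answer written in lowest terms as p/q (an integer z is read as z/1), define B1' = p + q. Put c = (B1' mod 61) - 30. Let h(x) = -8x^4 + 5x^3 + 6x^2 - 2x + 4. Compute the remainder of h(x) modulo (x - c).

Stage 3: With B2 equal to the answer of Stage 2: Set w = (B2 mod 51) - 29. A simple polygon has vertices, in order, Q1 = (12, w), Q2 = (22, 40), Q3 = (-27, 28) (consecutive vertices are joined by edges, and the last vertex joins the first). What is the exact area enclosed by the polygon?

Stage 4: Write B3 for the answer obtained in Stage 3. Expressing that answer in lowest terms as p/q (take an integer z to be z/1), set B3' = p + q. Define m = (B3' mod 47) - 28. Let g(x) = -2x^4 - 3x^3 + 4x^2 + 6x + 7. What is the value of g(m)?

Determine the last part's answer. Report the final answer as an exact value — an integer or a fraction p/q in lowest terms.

-732018

Stage 1: cross terms: (-24*6 - 34*-39)=1182, (34*14 - 7*6)=434, (7*31 - -40*14)=777, (-40*-39 - -24*31)=2304; twice the area = |4697| = 4697; area = 4697/2; answer 4697/2
Stage 2: B1 = 4697/2; threaded value p + q = 4699; c = -28; remainder = value at the root: -8*(-28)^4 + 5*(-28)^3 + 6*(-28)^2 - 2*(-28)^1 + 4 = (-4917248) + (-109760) + (4704) + (56) + (4) = -5022244; answer -5022244
Stage 3: B2 = -5022244; w = 3; cross terms: (12*40 - 22*3)=414, (22*28 - -27*40)=1696, (-27*3 - 12*28)=-417; twice the area = |1693| = 1693; area = 1693/2; answer 1693/2
Stage 4: B3 = 1693/2; threaded value p + q = 1695; m = -25; -2*(-25)^4 - 3*(-25)^3 + 4*(-25)^2 + 6*(-25)^1 + 7 = (-781250) + (46875) + (2500) + (-150) + (7) = -732018; answer -732018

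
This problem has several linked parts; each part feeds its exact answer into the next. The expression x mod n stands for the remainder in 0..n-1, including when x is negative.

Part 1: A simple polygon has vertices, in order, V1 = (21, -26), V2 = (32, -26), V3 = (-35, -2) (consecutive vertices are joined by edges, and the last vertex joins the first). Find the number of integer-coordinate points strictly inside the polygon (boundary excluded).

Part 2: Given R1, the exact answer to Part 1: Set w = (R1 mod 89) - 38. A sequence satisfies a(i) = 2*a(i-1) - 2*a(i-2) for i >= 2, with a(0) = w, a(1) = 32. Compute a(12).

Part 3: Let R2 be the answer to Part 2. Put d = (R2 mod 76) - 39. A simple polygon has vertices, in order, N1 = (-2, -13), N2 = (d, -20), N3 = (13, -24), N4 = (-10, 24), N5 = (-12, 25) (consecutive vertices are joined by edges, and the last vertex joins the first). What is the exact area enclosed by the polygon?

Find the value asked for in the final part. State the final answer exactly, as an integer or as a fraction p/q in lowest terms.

Part 1: cross terms: (21*-26 - 32*-26)=286, (32*-2 - -35*-26)=-974, (-35*-26 - 21*-2)=952; twice the area = |264| = 264; area = 132; boundary points = 11 + 1 + 8 = 20; strictly interior points = area - boundary/2 + 1 = 123; answer 123
Part 2: R1 = 123; w = -4; a(2) = 2*(32) - 2*(-4) = 72; iterating: a(2)=72, a(3)=80, a(4)=16, a(5)=-128, a(6)=-288, a(7)=-320, a(8)=-64, a(9)=512, a(10)=1152, a(11)=1280, a(12)=256; answer 256
Part 3: R2 = 256; d = -11; cross terms: (-2*-20 - -11*-13)=-103, (-11*-24 - 13*-20)=524, (13*24 - -10*-24)=72, (-10*25 - -12*24)=38, (-12*-13 - -2*25)=206; twice the area = |737| = 737; area = 737/2; answer 737/2

737/2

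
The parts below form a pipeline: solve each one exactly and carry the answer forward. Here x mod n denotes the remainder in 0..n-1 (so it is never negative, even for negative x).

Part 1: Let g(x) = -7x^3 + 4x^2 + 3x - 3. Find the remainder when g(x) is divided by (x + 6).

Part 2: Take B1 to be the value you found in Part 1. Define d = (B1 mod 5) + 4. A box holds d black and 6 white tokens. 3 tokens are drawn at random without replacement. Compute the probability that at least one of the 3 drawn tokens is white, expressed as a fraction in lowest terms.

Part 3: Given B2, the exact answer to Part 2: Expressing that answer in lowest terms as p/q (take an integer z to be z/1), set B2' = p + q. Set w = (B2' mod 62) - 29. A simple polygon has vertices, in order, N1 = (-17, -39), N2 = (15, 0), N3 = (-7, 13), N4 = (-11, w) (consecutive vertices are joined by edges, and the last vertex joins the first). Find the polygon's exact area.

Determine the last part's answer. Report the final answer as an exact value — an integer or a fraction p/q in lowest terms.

Part 1: remainder = value at the root: -7*(-6)^3 + 4*(-6)^2 + 3*(-6)^1 - 3 = (1512) + (144) + (-18) + (-3) = 1635; answer 1635
Part 2: B1 = 1635; d = 4; total draws C(10,3) = 120; complement C(4,3) = 4; favorable 120 - 4 = 116; P = 29/30; answer 29/30
Part 3: B2 = 29/30; threaded value p + q = 59; w = 30; cross terms: (-17*0 - 15*-39)=585, (15*13 - -7*0)=195, (-7*30 - -11*13)=-67, (-11*-39 - -17*30)=939; twice the area = |1652| = 1652; area = 826; answer 826

826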